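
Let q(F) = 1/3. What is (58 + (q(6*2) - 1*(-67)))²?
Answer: 141376/9 ≈ 15708.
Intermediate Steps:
q(F) = ⅓
(58 + (q(6*2) - 1*(-67)))² = (58 + (⅓ - 1*(-67)))² = (58 + (⅓ + 67))² = (58 + 202/3)² = (376/3)² = 141376/9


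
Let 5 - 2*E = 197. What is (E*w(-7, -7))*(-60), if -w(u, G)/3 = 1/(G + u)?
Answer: 8640/7 ≈ 1234.3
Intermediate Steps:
w(u, G) = -3/(G + u)
E = -96 (E = 5/2 - ½*197 = 5/2 - 197/2 = -96)
(E*w(-7, -7))*(-60) = -(-288)/(-7 - 7)*(-60) = -(-288)/(-14)*(-60) = -(-288)*(-1)/14*(-60) = -96*3/14*(-60) = -144/7*(-60) = 8640/7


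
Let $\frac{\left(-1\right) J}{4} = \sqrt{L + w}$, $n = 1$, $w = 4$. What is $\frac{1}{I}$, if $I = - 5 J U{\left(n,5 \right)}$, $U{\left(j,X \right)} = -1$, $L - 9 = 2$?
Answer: $- \frac{\sqrt{15}}{300} \approx -0.01291$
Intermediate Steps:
$L = 11$ ($L = 9 + 2 = 11$)
$J = - 4 \sqrt{15}$ ($J = - 4 \sqrt{11 + 4} = - 4 \sqrt{15} \approx -15.492$)
$I = - 20 \sqrt{15}$ ($I = - 5 \left(- 4 \sqrt{15}\right) \left(-1\right) = 20 \sqrt{15} \left(-1\right) = - 20 \sqrt{15} \approx -77.46$)
$\frac{1}{I} = \frac{1}{\left(-20\right) \sqrt{15}} = - \frac{\sqrt{15}}{300}$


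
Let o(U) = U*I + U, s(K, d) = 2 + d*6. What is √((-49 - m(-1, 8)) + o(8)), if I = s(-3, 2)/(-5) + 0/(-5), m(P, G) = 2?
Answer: I*√1635/5 ≈ 8.087*I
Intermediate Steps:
s(K, d) = 2 + 6*d
I = -14/5 (I = (2 + 6*2)/(-5) + 0/(-5) = (2 + 12)*(-⅕) + 0*(-⅕) = 14*(-⅕) + 0 = -14/5 + 0 = -14/5 ≈ -2.8000)
o(U) = -9*U/5 (o(U) = U*(-14/5) + U = -14*U/5 + U = -9*U/5)
√((-49 - m(-1, 8)) + o(8)) = √((-49 - 1*2) - 9/5*8) = √((-49 - 2) - 72/5) = √(-51 - 72/5) = √(-327/5) = I*√1635/5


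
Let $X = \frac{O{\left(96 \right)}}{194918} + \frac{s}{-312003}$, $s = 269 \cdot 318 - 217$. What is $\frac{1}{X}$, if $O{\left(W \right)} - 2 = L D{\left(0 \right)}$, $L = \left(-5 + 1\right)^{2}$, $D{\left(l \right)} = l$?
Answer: $- \frac{30407500377}{8315377172} \approx -3.6568$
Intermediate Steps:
$s = 85325$ ($s = 85542 - 217 = 85325$)
$L = 16$ ($L = \left(-4\right)^{2} = 16$)
$O{\left(W \right)} = 2$ ($O{\left(W \right)} = 2 + 16 \cdot 0 = 2 + 0 = 2$)
$X = - \frac{8315377172}{30407500377}$ ($X = \frac{2}{194918} + \frac{85325}{-312003} = 2 \cdot \frac{1}{194918} + 85325 \left(- \frac{1}{312003}\right) = \frac{1}{97459} - \frac{85325}{312003} = - \frac{8315377172}{30407500377} \approx -0.27346$)
$\frac{1}{X} = \frac{1}{- \frac{8315377172}{30407500377}} = - \frac{30407500377}{8315377172}$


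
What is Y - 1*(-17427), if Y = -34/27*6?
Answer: 156775/9 ≈ 17419.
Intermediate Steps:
Y = -68/9 (Y = -34*1/27*6 = -34/27*6 = -68/9 ≈ -7.5556)
Y - 1*(-17427) = -68/9 - 1*(-17427) = -68/9 + 17427 = 156775/9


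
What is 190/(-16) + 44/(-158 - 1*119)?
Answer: -26667/2216 ≈ -12.034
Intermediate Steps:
190/(-16) + 44/(-158 - 1*119) = 190*(-1/16) + 44/(-158 - 119) = -95/8 + 44/(-277) = -95/8 + 44*(-1/277) = -95/8 - 44/277 = -26667/2216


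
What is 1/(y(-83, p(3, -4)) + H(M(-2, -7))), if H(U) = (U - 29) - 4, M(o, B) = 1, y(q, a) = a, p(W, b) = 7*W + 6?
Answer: -⅕ ≈ -0.20000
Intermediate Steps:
p(W, b) = 6 + 7*W
H(U) = -33 + U (H(U) = (-29 + U) - 4 = -33 + U)
1/(y(-83, p(3, -4)) + H(M(-2, -7))) = 1/((6 + 7*3) + (-33 + 1)) = 1/((6 + 21) - 32) = 1/(27 - 32) = 1/(-5) = -⅕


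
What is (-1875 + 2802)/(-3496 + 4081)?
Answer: 103/65 ≈ 1.5846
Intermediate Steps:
(-1875 + 2802)/(-3496 + 4081) = 927/585 = 927*(1/585) = 103/65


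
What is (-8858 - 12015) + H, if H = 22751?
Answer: 1878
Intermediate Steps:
(-8858 - 12015) + H = (-8858 - 12015) + 22751 = -20873 + 22751 = 1878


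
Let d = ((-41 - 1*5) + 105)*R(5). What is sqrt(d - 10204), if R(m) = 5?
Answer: 3*I*sqrt(1101) ≈ 99.544*I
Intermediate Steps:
d = 295 (d = ((-41 - 1*5) + 105)*5 = ((-41 - 5) + 105)*5 = (-46 + 105)*5 = 59*5 = 295)
sqrt(d - 10204) = sqrt(295 - 10204) = sqrt(-9909) = 3*I*sqrt(1101)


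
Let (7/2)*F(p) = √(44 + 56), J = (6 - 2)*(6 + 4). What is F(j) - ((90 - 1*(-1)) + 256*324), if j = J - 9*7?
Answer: -581225/7 ≈ -83032.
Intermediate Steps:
J = 40 (J = 4*10 = 40)
j = -23 (j = 40 - 9*7 = 40 - 63 = -23)
F(p) = 20/7 (F(p) = 2*√(44 + 56)/7 = 2*√100/7 = (2/7)*10 = 20/7)
F(j) - ((90 - 1*(-1)) + 256*324) = 20/7 - ((90 - 1*(-1)) + 256*324) = 20/7 - ((90 + 1) + 82944) = 20/7 - (91 + 82944) = 20/7 - 1*83035 = 20/7 - 83035 = -581225/7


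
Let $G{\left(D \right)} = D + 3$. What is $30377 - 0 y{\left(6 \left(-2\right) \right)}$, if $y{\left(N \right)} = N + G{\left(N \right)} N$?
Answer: $30377$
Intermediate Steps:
$G{\left(D \right)} = 3 + D$
$y{\left(N \right)} = N + N \left(3 + N\right)$ ($y{\left(N \right)} = N + \left(3 + N\right) N = N + N \left(3 + N\right)$)
$30377 - 0 y{\left(6 \left(-2\right) \right)} = 30377 - 0 \cdot 6 \left(-2\right) \left(4 + 6 \left(-2\right)\right) = 30377 - 0 \left(- 12 \left(4 - 12\right)\right) = 30377 - 0 \left(\left(-12\right) \left(-8\right)\right) = 30377 - 0 \cdot 96 = 30377 - 0 = 30377 + 0 = 30377$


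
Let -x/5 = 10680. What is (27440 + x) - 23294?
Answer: -49254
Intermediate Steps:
x = -53400 (x = -5*10680 = -53400)
(27440 + x) - 23294 = (27440 - 53400) - 23294 = -25960 - 23294 = -49254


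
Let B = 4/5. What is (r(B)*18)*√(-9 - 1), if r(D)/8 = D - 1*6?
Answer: -3744*I*√10/5 ≈ -2367.9*I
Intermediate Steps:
B = ⅘ (B = 4*(⅕) = ⅘ ≈ 0.80000)
r(D) = -48 + 8*D (r(D) = 8*(D - 1*6) = 8*(D - 6) = 8*(-6 + D) = -48 + 8*D)
(r(B)*18)*√(-9 - 1) = ((-48 + 8*(⅘))*18)*√(-9 - 1) = ((-48 + 32/5)*18)*√(-10) = (-208/5*18)*(I*√10) = -3744*I*√10/5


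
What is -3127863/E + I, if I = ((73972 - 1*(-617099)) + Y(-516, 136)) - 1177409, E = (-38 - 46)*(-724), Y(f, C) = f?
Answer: -9870546909/20272 ≈ -4.8691e+5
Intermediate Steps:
E = 60816 (E = -84*(-724) = 60816)
I = -486854 (I = ((73972 - 1*(-617099)) - 516) - 1177409 = ((73972 + 617099) - 516) - 1177409 = (691071 - 516) - 1177409 = 690555 - 1177409 = -486854)
-3127863/E + I = -3127863/60816 - 486854 = -3127863*1/60816 - 486854 = -1042621/20272 - 486854 = -9870546909/20272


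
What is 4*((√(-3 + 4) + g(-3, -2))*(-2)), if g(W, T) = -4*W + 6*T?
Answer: -8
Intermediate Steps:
4*((√(-3 + 4) + g(-3, -2))*(-2)) = 4*((√(-3 + 4) + (-4*(-3) + 6*(-2)))*(-2)) = 4*((√1 + (12 - 12))*(-2)) = 4*((1 + 0)*(-2)) = 4*(1*(-2)) = 4*(-2) = -8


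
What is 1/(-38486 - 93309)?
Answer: -1/131795 ≈ -7.5875e-6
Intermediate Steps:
1/(-38486 - 93309) = 1/(-131795) = -1/131795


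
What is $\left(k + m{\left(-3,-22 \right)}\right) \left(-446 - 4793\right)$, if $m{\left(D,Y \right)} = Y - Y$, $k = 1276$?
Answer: $-6684964$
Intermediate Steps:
$m{\left(D,Y \right)} = 0$
$\left(k + m{\left(-3,-22 \right)}\right) \left(-446 - 4793\right) = \left(1276 + 0\right) \left(-446 - 4793\right) = 1276 \left(-5239\right) = -6684964$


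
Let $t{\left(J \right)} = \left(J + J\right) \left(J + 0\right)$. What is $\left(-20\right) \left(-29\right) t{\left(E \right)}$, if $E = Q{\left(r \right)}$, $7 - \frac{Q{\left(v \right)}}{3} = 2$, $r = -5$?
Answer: $261000$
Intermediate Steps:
$Q{\left(v \right)} = 15$ ($Q{\left(v \right)} = 21 - 6 = 15$)
$E = 15$
$t{\left(J \right)} = 2 J^{2}$ ($t{\left(J \right)} = 2 J J = 2 J^{2}$)
$\left(-20\right) \left(-29\right) t{\left(E \right)} = \left(-20\right) \left(-29\right) 2 \cdot 15^{2} = 580 \cdot 2 \cdot 225 = 580 \cdot 450 = 261000$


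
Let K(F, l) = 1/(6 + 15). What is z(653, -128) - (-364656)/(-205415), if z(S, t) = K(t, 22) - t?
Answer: 11116391/88035 ≈ 126.27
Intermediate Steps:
K(F, l) = 1/21
z(S, t) = 1/21 - t
z(653, -128) - (-364656)/(-205415) = (1/21 - 1*(-128)) - (-364656)/(-205415) = (1/21 + 128) - (-364656)*(-1)/205415 = 2689/21 - 1*364656/205415 = 2689/21 - 364656/205415 = 11116391/88035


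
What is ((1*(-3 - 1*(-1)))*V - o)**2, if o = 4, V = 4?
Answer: 144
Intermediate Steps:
((1*(-3 - 1*(-1)))*V - o)**2 = ((1*(-3 - 1*(-1)))*4 - 1*4)**2 = ((1*(-3 + 1))*4 - 4)**2 = ((1*(-2))*4 - 4)**2 = (-2*4 - 4)**2 = (-8 - 4)**2 = (-12)**2 = 144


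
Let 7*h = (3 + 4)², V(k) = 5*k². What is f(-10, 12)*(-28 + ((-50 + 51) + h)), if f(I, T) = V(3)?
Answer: -900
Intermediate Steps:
h = 7 (h = (3 + 4)²/7 = (⅐)*7² = (⅐)*49 = 7)
f(I, T) = 45 (f(I, T) = 5*3² = 5*9 = 45)
f(-10, 12)*(-28 + ((-50 + 51) + h)) = 45*(-28 + ((-50 + 51) + 7)) = 45*(-28 + (1 + 7)) = 45*(-28 + 8) = 45*(-20) = -900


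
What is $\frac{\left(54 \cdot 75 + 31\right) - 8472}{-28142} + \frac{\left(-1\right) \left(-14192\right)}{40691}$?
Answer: $\frac{578065445}{1145126122} \approx 0.5048$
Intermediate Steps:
$\frac{\left(54 \cdot 75 + 31\right) - 8472}{-28142} + \frac{\left(-1\right) \left(-14192\right)}{40691} = \left(\left(4050 + 31\right) - 8472\right) \left(- \frac{1}{28142}\right) + 14192 \cdot \frac{1}{40691} = \left(4081 - 8472\right) \left(- \frac{1}{28142}\right) + \frac{14192}{40691} = \left(-4391\right) \left(- \frac{1}{28142}\right) + \frac{14192}{40691} = \frac{4391}{28142} + \frac{14192}{40691} = \frac{578065445}{1145126122}$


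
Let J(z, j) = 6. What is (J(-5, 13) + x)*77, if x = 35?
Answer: 3157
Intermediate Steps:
(J(-5, 13) + x)*77 = (6 + 35)*77 = 41*77 = 3157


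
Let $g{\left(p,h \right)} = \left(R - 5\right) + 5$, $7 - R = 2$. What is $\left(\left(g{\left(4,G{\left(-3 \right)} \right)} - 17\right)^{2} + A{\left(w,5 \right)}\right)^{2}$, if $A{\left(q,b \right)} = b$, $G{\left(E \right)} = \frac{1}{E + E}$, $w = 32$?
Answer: $22201$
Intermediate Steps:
$G{\left(E \right)} = \frac{1}{2 E}$
$R = 5$ ($R = 7 - 2 = 5$)
$g{\left(p,h \right)} = 5$ ($g{\left(p,h \right)} = \left(5 - 5\right) + 5 = 0 + 5 = 5$)
$\left(\left(g{\left(4,G{\left(-3 \right)} \right)} - 17\right)^{2} + A{\left(w,5 \right)}\right)^{2} = \left(\left(5 - 17\right)^{2} + 5\right)^{2} = \left(\left(-12\right)^{2} + 5\right)^{2} = \left(144 + 5\right)^{2} = 149^{2} = 22201$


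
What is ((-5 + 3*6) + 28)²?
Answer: 1681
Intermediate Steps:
((-5 + 3*6) + 28)² = ((-5 + 18) + 28)² = (13 + 28)² = 41² = 1681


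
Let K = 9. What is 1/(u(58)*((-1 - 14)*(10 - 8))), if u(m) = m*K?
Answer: -1/15660 ≈ -6.3857e-5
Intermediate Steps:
u(m) = 9*m (u(m) = m*9 = 9*m)
1/(u(58)*((-1 - 14)*(10 - 8))) = 1/((9*58)*((-1 - 14)*(10 - 8))) = 1/(522*(-15*2)) = 1/(522*(-30)) = 1/(-15660) = -1/15660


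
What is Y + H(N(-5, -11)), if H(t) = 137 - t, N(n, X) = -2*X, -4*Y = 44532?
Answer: -11018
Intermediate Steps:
Y = -11133 (Y = -1/4*44532 = -11133)
Y + H(N(-5, -11)) = -11133 + (137 - (-2)*(-11)) = -11133 + (137 - 1*22) = -11133 + (137 - 22) = -11133 + 115 = -11018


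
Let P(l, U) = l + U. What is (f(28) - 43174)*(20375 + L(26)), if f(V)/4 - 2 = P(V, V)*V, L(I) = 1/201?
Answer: -50364934048/67 ≈ -7.5172e+8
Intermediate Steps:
L(I) = 1/201
P(l, U) = U + l
f(V) = 8 + 8*V² (f(V) = 8 + 4*((V + V)*V) = 8 + 4*((2*V)*V) = 8 + 4*(2*V²) = 8 + 8*V²)
(f(28) - 43174)*(20375 + L(26)) = ((8 + 8*28²) - 43174)*(20375 + 1/201) = ((8 + 8*784) - 43174)*(4095376/201) = ((8 + 6272) - 43174)*(4095376/201) = (6280 - 43174)*(4095376/201) = -36894*4095376/201 = -50364934048/67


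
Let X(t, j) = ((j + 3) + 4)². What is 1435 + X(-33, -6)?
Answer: 1436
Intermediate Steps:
X(t, j) = (7 + j)² (X(t, j) = ((3 + j) + 4)² = (7 + j)²)
1435 + X(-33, -6) = 1435 + (7 - 6)² = 1435 + 1² = 1435 + 1 = 1436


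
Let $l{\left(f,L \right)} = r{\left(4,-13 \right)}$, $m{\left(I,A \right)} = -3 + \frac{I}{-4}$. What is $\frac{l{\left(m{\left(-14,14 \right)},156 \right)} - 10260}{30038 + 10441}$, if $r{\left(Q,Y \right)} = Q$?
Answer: $- \frac{10256}{40479} \approx -0.25337$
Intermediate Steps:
$m{\left(I,A \right)} = -3 - \frac{I}{4}$ ($m{\left(I,A \right)} = -3 + I \left(- \frac{1}{4}\right) = -3 - \frac{I}{4}$)
$l{\left(f,L \right)} = 4$
$\frac{l{\left(m{\left(-14,14 \right)},156 \right)} - 10260}{30038 + 10441} = \frac{4 - 10260}{30038 + 10441} = - \frac{10256}{40479}$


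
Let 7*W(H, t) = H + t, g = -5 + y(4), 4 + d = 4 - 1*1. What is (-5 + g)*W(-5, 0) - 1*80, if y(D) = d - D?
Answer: -485/7 ≈ -69.286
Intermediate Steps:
d = -1 (d = -4 + (4 - 1*1) = -4 + (4 - 1) = -4 + 3 = -1)
y(D) = -1 - D
g = -10 (g = -5 + (-1 - 1*4) = -5 + (-1 - 4) = -5 - 5 = -10)
W(H, t) = H/7 + t/7 (W(H, t) = (H + t)/7 = H/7 + t/7)
(-5 + g)*W(-5, 0) - 1*80 = (-5 - 10)*((⅐)*(-5) + (⅐)*0) - 1*80 = -15*(-5/7 + 0) - 80 = -15*(-5/7) - 80 = 75/7 - 80 = -485/7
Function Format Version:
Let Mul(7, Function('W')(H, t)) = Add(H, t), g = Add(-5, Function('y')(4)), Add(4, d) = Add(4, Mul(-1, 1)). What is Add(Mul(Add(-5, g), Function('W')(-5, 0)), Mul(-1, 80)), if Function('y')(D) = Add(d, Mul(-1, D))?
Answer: Rational(-485, 7) ≈ -69.286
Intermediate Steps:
d = -1 (d = Add(-4, Add(4, Mul(-1, 1))) = Add(-4, Add(4, -1)) = Add(-4, 3) = -1)
Function('y')(D) = Add(-1, Mul(-1, D))
g = -10 (g = Add(-5, Add(-1, Mul(-1, 4))) = Add(-5, Add(-1, -4)) = Add(-5, -5) = -10)
Function('W')(H, t) = Add(Mul(Rational(1, 7), H), Mul(Rational(1, 7), t)) (Function('W')(H, t) = Mul(Rational(1, 7), Add(H, t)) = Add(Mul(Rational(1, 7), H), Mul(Rational(1, 7), t)))
Add(Mul(Add(-5, g), Function('W')(-5, 0)), Mul(-1, 80)) = Add(Mul(Add(-5, -10), Add(Mul(Rational(1, 7), -5), Mul(Rational(1, 7), 0))), Mul(-1, 80)) = Add(Mul(-15, Add(Rational(-5, 7), 0)), -80) = Add(Mul(-15, Rational(-5, 7)), -80) = Add(Rational(75, 7), -80) = Rational(-485, 7)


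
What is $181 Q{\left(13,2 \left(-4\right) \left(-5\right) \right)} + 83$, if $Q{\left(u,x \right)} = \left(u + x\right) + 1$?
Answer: $9857$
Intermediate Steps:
$Q{\left(u,x \right)} = 1 + u + x$
$181 Q{\left(13,2 \left(-4\right) \left(-5\right) \right)} + 83 = 181 \left(1 + 13 + 2 \left(-4\right) \left(-5\right)\right) + 83 = 181 \left(1 + 13 - -40\right) + 83 = 181 \left(1 + 13 + 40\right) + 83 = 181 \cdot 54 + 83 = 9774 + 83 = 9857$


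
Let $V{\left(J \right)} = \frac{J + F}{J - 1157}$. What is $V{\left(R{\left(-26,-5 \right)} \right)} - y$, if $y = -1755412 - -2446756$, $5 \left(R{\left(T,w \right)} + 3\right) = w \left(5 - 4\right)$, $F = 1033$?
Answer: $- \frac{267550471}{387} \approx -6.9135 \cdot 10^{5}$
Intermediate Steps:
$R{\left(T,w \right)} = -3 + \frac{w}{5}$ ($R{\left(T,w \right)} = -3 + \frac{w \left(5 - 4\right)}{5} = -3 + \frac{w 1}{5} = -3 + \frac{w}{5}$)
$V{\left(J \right)} = \frac{1033 + J}{-1157 + J}$ ($V{\left(J \right)} = \frac{J + 1033}{J - 1157} = \frac{1033 + J}{-1157 + J}$)
$y = 691344$ ($y = -1755412 + 2446756 = 691344$)
$V{\left(R{\left(-26,-5 \right)} \right)} - y = \frac{1033 + \left(-3 + \frac{1}{5} \left(-5\right)\right)}{-1157 + \left(-3 + \frac{1}{5} \left(-5\right)\right)} - 691344 = \frac{1033 - 4}{-1157 - 4} - 691344 = \frac{1}{-1161} \cdot 1029 - 691344 = \left(- \frac{1}{1161}\right) 1029 - 691344 = - \frac{343}{387} - 691344 = - \frac{267550471}{387}$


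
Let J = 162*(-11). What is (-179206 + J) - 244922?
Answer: -425910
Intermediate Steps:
J = -1782
(-179206 + J) - 244922 = (-179206 - 1782) - 244922 = -180988 - 244922 = -425910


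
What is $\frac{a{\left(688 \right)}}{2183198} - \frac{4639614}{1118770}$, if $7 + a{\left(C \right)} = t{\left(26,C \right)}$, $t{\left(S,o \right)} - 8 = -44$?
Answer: $- \frac{5064622056341}{1221248213230} \approx -4.1471$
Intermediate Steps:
$t{\left(S,o \right)} = -36$ ($t{\left(S,o \right)} = 8 - 44 = -36$)
$a{\left(C \right)} = -43$ ($a{\left(C \right)} = -7 - 36 = -43$)
$\frac{a{\left(688 \right)}}{2183198} - \frac{4639614}{1118770} = - \frac{43}{2183198} - \frac{4639614}{1118770} = \left(-43\right) \frac{1}{2183198} - \frac{2319807}{559385} = - \frac{43}{2183198} - \frac{2319807}{559385} = - \frac{5064622056341}{1221248213230}$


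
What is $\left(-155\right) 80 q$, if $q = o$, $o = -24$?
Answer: $297600$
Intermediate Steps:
$q = -24$
$\left(-155\right) 80 q = \left(-155\right) 80 \left(-24\right) = \left(-12400\right) \left(-24\right) = 297600$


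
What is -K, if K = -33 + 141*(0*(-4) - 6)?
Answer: 879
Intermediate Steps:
K = -879 (K = -33 + 141*(0 - 6) = -33 + 141*(-6) = -33 - 846 = -879)
-K = -1*(-879) = 879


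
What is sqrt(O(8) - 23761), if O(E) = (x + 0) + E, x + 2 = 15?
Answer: 2*I*sqrt(5935) ≈ 154.08*I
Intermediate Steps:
x = 13 (x = -2 + 15 = 13)
O(E) = 13 + E (O(E) = (13 + 0) + E = 13 + E)
sqrt(O(8) - 23761) = sqrt((13 + 8) - 23761) = sqrt(21 - 23761) = sqrt(-23740) = 2*I*sqrt(5935)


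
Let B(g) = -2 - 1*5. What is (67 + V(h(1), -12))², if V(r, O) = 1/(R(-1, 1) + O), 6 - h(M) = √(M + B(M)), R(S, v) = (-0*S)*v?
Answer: 644809/144 ≈ 4477.8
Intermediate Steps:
R(S, v) = 0 (R(S, v) = (-3*0)*v = 0*v = 0)
B(g) = -7 (B(g) = -2 - 5 = -7)
h(M) = 6 - √(-7 + M) (h(M) = 6 - √(M - 7) = 6 - √(-7 + M))
V(r, O) = 1/O (V(r, O) = 1/(0 + O) = 1/O)
(67 + V(h(1), -12))² = (67 + 1/(-12))² = (67 - 1/12)² = (803/12)² = 644809/144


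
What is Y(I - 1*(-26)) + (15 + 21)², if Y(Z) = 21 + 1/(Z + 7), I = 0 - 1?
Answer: 42145/32 ≈ 1317.0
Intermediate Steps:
I = -1
Y(Z) = 21 + 1/(7 + Z)
Y(I - 1*(-26)) + (15 + 21)² = (148 + 21*(-1 - 1*(-26)))/(7 + (-1 - 1*(-26))) + (15 + 21)² = (148 + 21*(-1 + 26))/(7 + (-1 + 26)) + 36² = (148 + 21*25)/(7 + 25) + 1296 = (148 + 525)/32 + 1296 = (1/32)*673 + 1296 = 673/32 + 1296 = 42145/32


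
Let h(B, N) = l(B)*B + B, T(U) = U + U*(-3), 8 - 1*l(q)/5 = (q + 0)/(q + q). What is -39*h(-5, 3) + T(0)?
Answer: 15015/2 ≈ 7507.5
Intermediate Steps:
l(q) = 75/2 (l(q) = 40 - 5*(q + 0)/(q + q) = 40 - 5*q/(2*q) = 40 - 5*q*1/(2*q) = 40 - 5*1/2 = 40 - 5/2 = 75/2)
T(U) = -2*U (T(U) = U - 3*U = -2*U)
h(B, N) = 77*B/2 (h(B, N) = 75*B/2 + B = 77*B/2)
-39*h(-5, 3) + T(0) = -3003*(-5)/2 - 2*0 = -39*(-385/2) + 0 = 15015/2 + 0 = 15015/2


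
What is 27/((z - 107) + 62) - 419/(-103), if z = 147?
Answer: 15173/3502 ≈ 4.3327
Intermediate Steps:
27/((z - 107) + 62) - 419/(-103) = 27/((147 - 107) + 62) - 419/(-103) = 27/(40 + 62) - 419*(-1/103) = 27/102 + 419/103 = 27*(1/102) + 419/103 = 9/34 + 419/103 = 15173/3502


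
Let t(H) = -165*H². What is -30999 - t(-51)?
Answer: 398166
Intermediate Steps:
-30999 - t(-51) = -30999 - (-165)*(-51)² = -30999 - (-165)*2601 = -30999 - 1*(-429165) = -30999 + 429165 = 398166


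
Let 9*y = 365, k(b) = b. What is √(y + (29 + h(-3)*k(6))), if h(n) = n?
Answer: 4*√29/3 ≈ 7.1802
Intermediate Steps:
y = 365/9 (y = (⅑)*365 = 365/9 ≈ 40.556)
√(y + (29 + h(-3)*k(6))) = √(365/9 + (29 - 3*6)) = √(365/9 + (29 - 18)) = √(365/9 + 11) = √(464/9) = 4*√29/3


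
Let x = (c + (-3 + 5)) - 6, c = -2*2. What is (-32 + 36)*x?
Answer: -32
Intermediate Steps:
c = -4
x = -8 (x = (-4 + (-3 + 5)) - 6 = (-4 + 2) - 6 = -2 - 6 = -8)
(-32 + 36)*x = (-32 + 36)*(-8) = 4*(-8) = -32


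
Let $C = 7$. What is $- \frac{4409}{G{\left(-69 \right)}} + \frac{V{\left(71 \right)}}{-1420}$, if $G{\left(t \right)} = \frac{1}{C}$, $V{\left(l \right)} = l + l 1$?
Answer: $- \frac{308631}{10} \approx -30863.0$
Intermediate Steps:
$V{\left(l \right)} = 2 l$ ($V{\left(l \right)} = l + l = 2 l$)
$G{\left(t \right)} = \frac{1}{7}$
$- \frac{4409}{G{\left(-69 \right)}} + \frac{V{\left(71 \right)}}{-1420} = - 4409 \frac{1}{\frac{1}{7}} + \frac{2 \cdot 71}{-1420} = \left(-4409\right) 7 + 142 \left(- \frac{1}{1420}\right) = -30863 - \frac{1}{10} = - \frac{308631}{10}$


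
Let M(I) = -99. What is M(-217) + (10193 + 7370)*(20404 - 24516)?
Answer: -72219155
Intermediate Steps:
M(-217) + (10193 + 7370)*(20404 - 24516) = -99 + (10193 + 7370)*(20404 - 24516) = -99 + 17563*(-4112) = -99 - 72219056 = -72219155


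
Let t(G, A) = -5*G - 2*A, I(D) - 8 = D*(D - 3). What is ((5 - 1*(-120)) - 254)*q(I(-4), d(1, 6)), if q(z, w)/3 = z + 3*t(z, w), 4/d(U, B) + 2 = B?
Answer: 197370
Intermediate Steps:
d(U, B) = 4/(-2 + B)
I(D) = 8 + D*(-3 + D) (I(D) = 8 + D*(D - 3) = 8 + D*(-3 + D))
q(z, w) = -42*z - 18*w (q(z, w) = 3*(z + 3*(-5*z - 2*w)) = 3*(z + (-15*z - 6*w)) = 3*(-14*z - 6*w) = -42*z - 18*w)
((5 - 1*(-120)) - 254)*q(I(-4), d(1, 6)) = ((5 - 1*(-120)) - 254)*(-42*(8 + (-4)² - 3*(-4)) - 72/(-2 + 6)) = ((5 + 120) - 254)*(-42*(8 + 16 + 12) - 72/4) = (125 - 254)*(-42*36 - 72/4) = -129*(-1512 - 18*1) = -129*(-1512 - 18) = -129*(-1530) = 197370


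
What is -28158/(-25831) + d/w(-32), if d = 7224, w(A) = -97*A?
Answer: 2634669/770956 ≈ 3.4174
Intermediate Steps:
-28158/(-25831) + d/w(-32) = -28158/(-25831) + 7224/((-97*(-32))) = -28158*(-1/25831) + 7224/3104 = 2166/1987 + 7224*(1/3104) = 2166/1987 + 903/388 = 2634669/770956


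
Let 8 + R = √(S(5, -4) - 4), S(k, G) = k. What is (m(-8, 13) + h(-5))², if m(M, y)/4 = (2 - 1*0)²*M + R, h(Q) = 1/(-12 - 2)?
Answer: 4774225/196 ≈ 24358.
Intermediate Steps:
h(Q) = -1/14 (h(Q) = 1/(-14) = -1/14)
R = -7 (R = -8 + √(5 - 4) = -8 + √1 = -8 + 1 = -7)
m(M, y) = -28 + 16*M (m(M, y) = 4*((2 - 1*0)²*M - 7) = 4*((2 + 0)²*M - 7) = 4*(2²*M - 7) = 4*(4*M - 7) = 4*(-7 + 4*M) = -28 + 16*M)
(m(-8, 13) + h(-5))² = ((-28 + 16*(-8)) - 1/14)² = ((-28 - 128) - 1/14)² = (-156 - 1/14)² = (-2185/14)² = 4774225/196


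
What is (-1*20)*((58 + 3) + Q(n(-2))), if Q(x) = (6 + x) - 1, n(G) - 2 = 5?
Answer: -1460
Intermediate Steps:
n(G) = 7 (n(G) = 2 + 5 = 7)
Q(x) = 5 + x
(-1*20)*((58 + 3) + Q(n(-2))) = (-1*20)*((58 + 3) + (5 + 7)) = -20*(61 + 12) = -20*73 = -1460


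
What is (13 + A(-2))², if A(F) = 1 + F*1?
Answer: 144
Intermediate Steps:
A(F) = 1 + F
(13 + A(-2))² = (13 + (1 - 2))² = (13 - 1)² = 12² = 144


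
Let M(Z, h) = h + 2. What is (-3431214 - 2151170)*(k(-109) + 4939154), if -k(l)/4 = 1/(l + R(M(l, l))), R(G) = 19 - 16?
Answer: -27572254473792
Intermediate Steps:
M(Z, h) = 2 + h
R(G) = 3
k(l) = -4/(3 + l) (k(l) = -4/(l + 3) = -4/(3 + l))
(-3431214 - 2151170)*(k(-109) + 4939154) = (-3431214 - 2151170)*(-4/(3 - 109) + 4939154) = -5582384*(-4/(-106) + 4939154) = -5582384*(-4*(-1/106) + 4939154) = -5582384*(2/53 + 4939154) = -5582384*261775164/53 = -27572254473792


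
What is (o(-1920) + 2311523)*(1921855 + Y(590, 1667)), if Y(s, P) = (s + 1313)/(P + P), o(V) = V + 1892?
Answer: 14810826715007135/3334 ≈ 4.4424e+12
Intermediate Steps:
o(V) = 1892 + V
Y(s, P) = (1313 + s)/(2*P) (Y(s, P) = (1313 + s)/((2*P)) = (1313 + s)*(1/(2*P)) = (1313 + s)/(2*P))
(o(-1920) + 2311523)*(1921855 + Y(590, 1667)) = ((1892 - 1920) + 2311523)*(1921855 + (1/2)*(1313 + 590)/1667) = (-28 + 2311523)*(1921855 + (1/2)*(1/1667)*1903) = 2311495*(1921855 + 1903/3334) = 2311495*(6407466473/3334) = 14810826715007135/3334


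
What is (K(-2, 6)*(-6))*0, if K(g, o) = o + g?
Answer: 0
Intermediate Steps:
K(g, o) = g + o
(K(-2, 6)*(-6))*0 = ((-2 + 6)*(-6))*0 = (4*(-6))*0 = -24*0 = 0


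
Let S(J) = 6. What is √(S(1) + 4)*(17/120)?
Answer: 17*√10/120 ≈ 0.44799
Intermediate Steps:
√(S(1) + 4)*(17/120) = √(6 + 4)*(17/120) = √10*(17*(1/120)) = √10*(17/120) = 17*√10/120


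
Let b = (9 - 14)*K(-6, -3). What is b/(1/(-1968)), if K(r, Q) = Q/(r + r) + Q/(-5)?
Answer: 8364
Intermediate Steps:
K(r, Q) = -Q/5 + Q/(2*r) (K(r, Q) = Q/((2*r)) + Q*(-1/5) = Q*(1/(2*r)) - Q/5 = Q/(2*r) - Q/5 = -Q/5 + Q/(2*r))
b = -17/4 (b = (9 - 14)*(-1/5*(-3) + (1/2)*(-3)/(-6)) = -5*(3/5 + (1/2)*(-3)*(-1/6)) = -5*(3/5 + 1/4) = -5*17/20 = -17/4 ≈ -4.2500)
b/(1/(-1968)) = -17/(4*(1/(-1968))) = -17/(4*(-1/1968)) = -17/4*(-1968) = 8364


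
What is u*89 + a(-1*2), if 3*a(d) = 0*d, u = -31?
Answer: -2759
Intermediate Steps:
a(d) = 0 (a(d) = (0*d)/3 = (⅓)*0 = 0)
u*89 + a(-1*2) = -31*89 + 0 = -2759 + 0 = -2759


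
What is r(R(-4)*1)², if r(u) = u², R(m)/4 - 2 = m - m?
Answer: 4096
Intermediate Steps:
R(m) = 8 (R(m) = 8 + 4*(m - m) = 8 + 4*0 = 8 + 0 = 8)
r(R(-4)*1)² = ((8*1)²)² = (8²)² = 64² = 4096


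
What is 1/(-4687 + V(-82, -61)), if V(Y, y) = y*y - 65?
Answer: -1/1031 ≈ -0.00096993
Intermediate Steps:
V(Y, y) = -65 + y**2 (V(Y, y) = y**2 - 65 = -65 + y**2)
1/(-4687 + V(-82, -61)) = 1/(-4687 + (-65 + (-61)**2)) = 1/(-4687 + (-65 + 3721)) = 1/(-4687 + 3656) = 1/(-1031) = -1/1031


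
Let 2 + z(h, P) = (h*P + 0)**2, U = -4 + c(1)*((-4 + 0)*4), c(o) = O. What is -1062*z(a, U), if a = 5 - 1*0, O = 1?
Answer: -10617876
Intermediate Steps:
a = 5 (a = 5 + 0 = 5)
c(o) = 1
U = -20 (U = -4 + 1*((-4 + 0)*4) = -4 + 1*(-4*4) = -4 + 1*(-16) = -4 - 16 = -20)
z(h, P) = -2 + P**2*h**2 (z(h, P) = -2 + (h*P + 0)**2 = -2 + (P*h + 0)**2 = -2 + (P*h)**2 = -2 + P**2*h**2)
-1062*z(a, U) = -1062*(-2 + (-20)**2*5**2) = -1062*(-2 + 400*25) = -1062*(-2 + 10000) = -1062*9998 = -10617876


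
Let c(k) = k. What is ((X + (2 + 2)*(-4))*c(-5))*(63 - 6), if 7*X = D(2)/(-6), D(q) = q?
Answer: 32015/7 ≈ 4573.6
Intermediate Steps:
X = -1/21 (X = (2/(-6))/7 = (2*(-⅙))/7 = (⅐)*(-⅓) = -1/21 ≈ -0.047619)
((X + (2 + 2)*(-4))*c(-5))*(63 - 6) = ((-1/21 + (2 + 2)*(-4))*(-5))*(63 - 6) = ((-1/21 + 4*(-4))*(-5))*57 = ((-1/21 - 16)*(-5))*57 = -337/21*(-5)*57 = (1685/21)*57 = 32015/7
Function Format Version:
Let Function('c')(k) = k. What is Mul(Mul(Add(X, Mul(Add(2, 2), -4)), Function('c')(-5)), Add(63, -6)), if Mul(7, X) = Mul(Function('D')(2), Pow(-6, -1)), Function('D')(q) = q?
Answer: Rational(32015, 7) ≈ 4573.6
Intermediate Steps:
X = Rational(-1, 21) (X = Mul(Rational(1, 7), Mul(2, Pow(-6, -1))) = Mul(Rational(1, 7), Mul(2, Rational(-1, 6))) = Mul(Rational(1, 7), Rational(-1, 3)) = Rational(-1, 21) ≈ -0.047619)
Mul(Mul(Add(X, Mul(Add(2, 2), -4)), Function('c')(-5)), Add(63, -6)) = Mul(Mul(Add(Rational(-1, 21), Mul(Add(2, 2), -4)), -5), Add(63, -6)) = Mul(Mul(Add(Rational(-1, 21), Mul(4, -4)), -5), 57) = Mul(Mul(Add(Rational(-1, 21), -16), -5), 57) = Mul(Mul(Rational(-337, 21), -5), 57) = Mul(Rational(1685, 21), 57) = Rational(32015, 7)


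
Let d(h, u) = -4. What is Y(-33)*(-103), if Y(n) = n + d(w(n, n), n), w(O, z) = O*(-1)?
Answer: 3811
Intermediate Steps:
w(O, z) = -O
Y(n) = -4 + n (Y(n) = n - 4 = -4 + n)
Y(-33)*(-103) = (-4 - 33)*(-103) = -37*(-103) = 3811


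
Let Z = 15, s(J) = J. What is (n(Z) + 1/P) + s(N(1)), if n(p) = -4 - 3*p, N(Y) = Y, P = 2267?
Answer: -108815/2267 ≈ -48.000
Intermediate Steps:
(n(Z) + 1/P) + s(N(1)) = ((-4 - 3*15) + 1/2267) + 1 = ((-4 - 45) + 1/2267) + 1 = (-49 + 1/2267) + 1 = -111082/2267 + 1 = -108815/2267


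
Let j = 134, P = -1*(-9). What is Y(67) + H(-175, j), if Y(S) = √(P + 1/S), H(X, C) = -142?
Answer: -142 + 2*√10117/67 ≈ -139.00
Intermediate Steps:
P = 9
Y(S) = √(9 + 1/S)
Y(67) + H(-175, j) = √(9 + 1/67) - 142 = √(604/67) - 142 = 2*√10117/67 - 142 = -142 + 2*√10117/67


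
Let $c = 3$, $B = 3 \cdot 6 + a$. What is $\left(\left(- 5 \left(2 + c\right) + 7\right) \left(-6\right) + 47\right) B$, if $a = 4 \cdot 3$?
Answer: $4650$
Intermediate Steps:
$a = 12$
$B = 30$ ($B = 3 \cdot 6 + 12 = 18 + 12 = 30$)
$\left(\left(- 5 \left(2 + c\right) + 7\right) \left(-6\right) + 47\right) B = \left(\left(- 5 \left(2 + 3\right) + 7\right) \left(-6\right) + 47\right) 30 = \left(\left(\left(-5\right) 5 + 7\right) \left(-6\right) + 47\right) 30 = \left(\left(-25 + 7\right) \left(-6\right) + 47\right) 30 = \left(\left(-18\right) \left(-6\right) + 47\right) 30 = \left(108 + 47\right) 30 = 155 \cdot 30 = 4650$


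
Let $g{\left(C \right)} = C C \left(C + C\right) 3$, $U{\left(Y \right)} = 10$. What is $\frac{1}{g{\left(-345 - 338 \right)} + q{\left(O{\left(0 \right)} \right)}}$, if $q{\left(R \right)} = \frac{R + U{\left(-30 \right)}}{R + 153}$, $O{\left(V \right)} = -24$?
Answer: $- \frac{129}{246605677952} \approx -5.231 \cdot 10^{-10}$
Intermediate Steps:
$g{\left(C \right)} = 6 C^{3}$ ($g{\left(C \right)} = C C 2 C 3 = C 2 C^{2} \cdot 3 = 2 C^{3} \cdot 3 = 6 C^{3}$)
$q{\left(R \right)} = \frac{10 + R}{153 + R}$ ($q{\left(R \right)} = \frac{R + 10}{R + 153} = \frac{10 + R}{153 + R}$)
$\frac{1}{g{\left(-345 - 338 \right)} + q{\left(O{\left(0 \right)} \right)}} = \frac{1}{6 \left(-345 - 338\right)^{3} + \frac{10 - 24}{153 - 24}} = \frac{1}{6 \left(-345 - 338\right)^{3} + \frac{1}{129} \left(-14\right)} = \frac{1}{6 \left(-683\right)^{3} + \frac{1}{129} \left(-14\right)} = \frac{1}{6 \left(-318611987\right) - \frac{14}{129}} = \frac{1}{-1911671922 - \frac{14}{129}} = \frac{1}{- \frac{246605677952}{129}} = - \frac{129}{246605677952}$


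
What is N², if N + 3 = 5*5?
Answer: 484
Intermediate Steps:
N = 22 (N = -3 + 5*5 = -3 + 25 = 22)
N² = 22² = 484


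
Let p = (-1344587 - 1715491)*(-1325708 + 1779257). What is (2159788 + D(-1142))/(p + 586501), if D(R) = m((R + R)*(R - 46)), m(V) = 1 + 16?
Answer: -2159805/1387894730321 ≈ -1.5562e-6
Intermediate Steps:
m(V) = 17
D(R) = 17
p = -1387895316822 (p = -3060078*453549 = -1387895316822)
(2159788 + D(-1142))/(p + 586501) = (2159788 + 17)/(-1387895316822 + 586501) = 2159805/(-1387894730321) = 2159805*(-1/1387894730321) = -2159805/1387894730321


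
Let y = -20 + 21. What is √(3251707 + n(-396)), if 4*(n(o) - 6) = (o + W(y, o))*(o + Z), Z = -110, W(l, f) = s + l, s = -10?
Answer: √13211782/2 ≈ 1817.4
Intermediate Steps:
y = 1
W(l, f) = -10 + l
n(o) = 6 + (-110 + o)*(-9 + o)/4 (n(o) = 6 + ((o + (-10 + 1))*(o - 110))/4 = 6 + ((o - 9)*(-110 + o))/4 = 6 + ((-9 + o)*(-110 + o))/4 = 6 + ((-110 + o)*(-9 + o))/4 = 6 + (-110 + o)*(-9 + o)/4)
√(3251707 + n(-396)) = √(3251707 + (507/2 - 119/4*(-396) + (¼)*(-396)²)) = √(3251707 + (507/2 + 11781 + (¼)*156816)) = √(3251707 + (507/2 + 11781 + 39204)) = √(3251707 + 102477/2) = √(6605891/2) = √13211782/2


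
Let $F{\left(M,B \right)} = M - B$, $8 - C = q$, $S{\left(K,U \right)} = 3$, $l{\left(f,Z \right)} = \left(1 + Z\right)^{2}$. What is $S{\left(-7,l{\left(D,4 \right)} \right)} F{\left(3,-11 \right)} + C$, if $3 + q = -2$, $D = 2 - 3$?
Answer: $55$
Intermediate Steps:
$D = -1$
$q = -5$ ($q = -3 - 2 = -5$)
$C = 13$ ($C = 8 - -5 = 8 + 5 = 13$)
$S{\left(-7,l{\left(D,4 \right)} \right)} F{\left(3,-11 \right)} + C = 3 \left(3 - -11\right) + 13 = 3 \left(3 + 11\right) + 13 = 3 \cdot 14 + 13 = 42 + 13 = 55$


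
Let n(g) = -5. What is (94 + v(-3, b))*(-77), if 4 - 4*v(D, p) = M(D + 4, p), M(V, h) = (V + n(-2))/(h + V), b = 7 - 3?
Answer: -36652/5 ≈ -7330.4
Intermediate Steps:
b = 4
M(V, h) = (-5 + V)/(V + h) (M(V, h) = (V - 5)/(h + V) = (-5 + V)/(V + h))
v(D, p) = 1 - (-1 + D)/(4*(4 + D + p)) (v(D, p) = 1 - (-5 + (D + 4))/(4*((D + 4) + p)) = 1 - (-5 + (4 + D))/(4*((4 + D) + p)) = 1 - (-1 + D)/(4*(4 + D + p)))
(94 + v(-3, b))*(-77) = (94 + (17/4 + 4 + (3/4)*(-3))/(4 - 3 + 4))*(-77) = (94 + (17/4 + 4 - 9/4)/5)*(-77) = (94 + (1/5)*6)*(-77) = (94 + 6/5)*(-77) = (476/5)*(-77) = -36652/5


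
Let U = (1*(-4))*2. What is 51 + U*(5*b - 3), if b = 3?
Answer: -45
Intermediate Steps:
U = -8 (U = -4*2 = -8)
51 + U*(5*b - 3) = 51 - 8*(5*3 - 3) = 51 - 8*(15 - 3) = 51 - 8*12 = 51 - 96 = -45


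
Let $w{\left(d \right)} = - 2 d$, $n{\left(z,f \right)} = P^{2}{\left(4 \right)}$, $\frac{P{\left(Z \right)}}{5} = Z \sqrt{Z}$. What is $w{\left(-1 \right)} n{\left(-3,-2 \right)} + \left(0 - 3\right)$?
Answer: $3197$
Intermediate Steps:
$P{\left(Z \right)} = 5 Z^{\frac{3}{2}}$ ($P{\left(Z \right)} = 5 Z \sqrt{Z} = 5 Z^{\frac{3}{2}}$)
$n{\left(z,f \right)} = 1600$ ($n{\left(z,f \right)} = \left(5 \cdot 4^{\frac{3}{2}}\right)^{2} = \left(5 \cdot 8\right)^{2} = 40^{2} = 1600$)
$w{\left(-1 \right)} n{\left(-3,-2 \right)} + \left(0 - 3\right) = \left(-2\right) \left(-1\right) 1600 + \left(0 - 3\right) = 2 \cdot 1600 + \left(0 - 3\right) = 3200 - 3 = 3197$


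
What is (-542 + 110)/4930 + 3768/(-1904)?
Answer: -71319/34510 ≈ -2.0666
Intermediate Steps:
(-542 + 110)/4930 + 3768/(-1904) = -432*1/4930 + 3768*(-1/1904) = -216/2465 - 471/238 = -71319/34510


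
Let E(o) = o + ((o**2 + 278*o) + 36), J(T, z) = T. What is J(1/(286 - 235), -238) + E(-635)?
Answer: 11530897/51 ≈ 2.2610e+5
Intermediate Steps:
E(o) = 36 + o**2 + 279*o (E(o) = o + (36 + o**2 + 278*o) = 36 + o**2 + 279*o)
J(1/(286 - 235), -238) + E(-635) = 1/(286 - 235) + (36 + (-635)**2 + 279*(-635)) = 1/51 + (36 + 403225 - 177165) = 1/51 + 226096 = 11530897/51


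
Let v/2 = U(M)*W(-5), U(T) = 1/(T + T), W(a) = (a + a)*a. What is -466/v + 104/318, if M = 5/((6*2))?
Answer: -11309/3180 ≈ -3.5563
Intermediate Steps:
W(a) = 2*a² (W(a) = (2*a)*a = 2*a²)
M = 5/12 ≈ 0.41667
U(T) = 1/(2*T)
v = 120 (v = 2*((1/(2*(5/12)))*(2*(-5)²)) = 2*(((½)*(12/5))*(2*25)) = 2*((6/5)*50) = 2*60 = 120)
-466/v + 104/318 = -466/120 + 104/318 = -466*1/120 + 104*(1/318) = -233/60 + 52/159 = -11309/3180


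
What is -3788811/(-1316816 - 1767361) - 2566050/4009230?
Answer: 80845137052/137390832819 ≈ 0.58843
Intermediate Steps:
-3788811/(-1316816 - 1767361) - 2566050/4009230 = -3788811/(-3084177) - 2566050*1/4009230 = -3788811*(-1/3084177) - 85535/133641 = 1262937/1028059 - 85535/133641 = 80845137052/137390832819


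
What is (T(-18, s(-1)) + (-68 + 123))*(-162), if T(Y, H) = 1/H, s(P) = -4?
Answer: -17739/2 ≈ -8869.5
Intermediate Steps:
(T(-18, s(-1)) + (-68 + 123))*(-162) = (1/(-4) + (-68 + 123))*(-162) = (-1/4 + 55)*(-162) = (219/4)*(-162) = -17739/2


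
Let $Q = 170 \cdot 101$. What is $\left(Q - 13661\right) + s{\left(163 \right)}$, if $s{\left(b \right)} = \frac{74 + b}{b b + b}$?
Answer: $\frac{93802825}{26732} \approx 3509.0$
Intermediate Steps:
$s{\left(b \right)} = \frac{74 + b}{b + b^{2}}$ ($s{\left(b \right)} = \frac{74 + b}{b^{2} + b} = \frac{74 + b}{b + b^{2}}$)
$Q = 17170$
$\left(Q - 13661\right) + s{\left(163 \right)} = \left(17170 - 13661\right) + \frac{74 + 163}{163 \left(1 + 163\right)} = \left(17170 - 13661\right) + \frac{1}{163} \cdot \frac{1}{164} \cdot 237 = 3509 + \frac{1}{163} \cdot \frac{1}{164} \cdot 237 = 3509 + \frac{237}{26732} = \frac{93802825}{26732}$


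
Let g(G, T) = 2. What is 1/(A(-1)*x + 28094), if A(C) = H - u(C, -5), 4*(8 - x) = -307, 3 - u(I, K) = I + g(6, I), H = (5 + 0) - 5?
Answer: 2/55849 ≈ 3.5811e-5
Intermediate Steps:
H = 0 (H = 5 - 5 = 0)
u(I, K) = 1 - I (u(I, K) = 3 - (I + 2) = 3 - (2 + I) = 3 + (-2 - I) = 1 - I)
x = 339/4 (x = 8 - 1/4*(-307) = 8 + 307/4 = 339/4 ≈ 84.750)
A(C) = -1 + C (A(C) = 0 - (1 - C) = 0 + (-1 + C) = -1 + C)
1/(A(-1)*x + 28094) = 1/((-1 - 1)*(339/4) + 28094) = 1/(-2*339/4 + 28094) = 1/(-339/2 + 28094) = 1/(55849/2) = 2/55849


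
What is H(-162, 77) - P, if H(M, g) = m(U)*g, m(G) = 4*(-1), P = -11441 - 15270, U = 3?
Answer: 26403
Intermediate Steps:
P = -26711
m(G) = -4
H(M, g) = -4*g
H(-162, 77) - P = -4*77 - 1*(-26711) = -308 + 26711 = 26403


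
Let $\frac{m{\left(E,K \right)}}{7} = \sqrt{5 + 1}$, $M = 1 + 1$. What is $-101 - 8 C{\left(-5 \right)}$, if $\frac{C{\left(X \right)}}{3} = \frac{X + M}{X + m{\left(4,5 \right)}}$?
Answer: $- \frac{26809}{269} + \frac{504 \sqrt{6}}{269} \approx -95.072$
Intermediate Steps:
$M = 2$
$m{\left(E,K \right)} = 7 \sqrt{6}$ ($m{\left(E,K \right)} = 7 \sqrt{5 + 1} = 7 \sqrt{6}$)
$C{\left(X \right)} = \frac{3 \left(2 + X\right)}{X + 7 \sqrt{6}}$ ($C{\left(X \right)} = 3 \frac{X + 2}{X + 7 \sqrt{6}} = 3 \frac{2 + X}{X + 7 \sqrt{6}} = \frac{3 \left(2 + X\right)}{X + 7 \sqrt{6}}$)
$-101 - 8 C{\left(-5 \right)} = -101 - 8 \frac{3 \left(2 - 5\right)}{-5 + 7 \sqrt{6}} = -101 - 8 \cdot 3 \frac{1}{-5 + 7 \sqrt{6}} \left(-3\right) = -101 - 8 \left(- \frac{9}{-5 + 7 \sqrt{6}}\right) = -101 + \frac{72}{-5 + 7 \sqrt{6}}$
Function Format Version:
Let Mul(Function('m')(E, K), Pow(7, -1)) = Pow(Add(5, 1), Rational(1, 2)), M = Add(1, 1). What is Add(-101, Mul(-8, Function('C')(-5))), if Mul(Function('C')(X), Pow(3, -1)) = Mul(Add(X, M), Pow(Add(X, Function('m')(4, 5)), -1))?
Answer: Add(Rational(-26809, 269), Mul(Rational(504, 269), Pow(6, Rational(1, 2)))) ≈ -95.072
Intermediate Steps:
M = 2
Function('m')(E, K) = Mul(7, Pow(6, Rational(1, 2))) (Function('m')(E, K) = Mul(7, Pow(Add(5, 1), Rational(1, 2))) = Mul(7, Pow(6, Rational(1, 2))))
Function('C')(X) = Mul(3, Pow(Add(X, Mul(7, Pow(6, Rational(1, 2)))), -1), Add(2, X)) (Function('C')(X) = Mul(3, Mul(Add(X, 2), Pow(Add(X, Mul(7, Pow(6, Rational(1, 2)))), -1))) = Mul(3, Mul(Add(2, X), Pow(Add(X, Mul(7, Pow(6, Rational(1, 2)))), -1))) = Mul(3, Mul(Pow(Add(X, Mul(7, Pow(6, Rational(1, 2)))), -1), Add(2, X))) = Mul(3, Pow(Add(X, Mul(7, Pow(6, Rational(1, 2)))), -1), Add(2, X)))
Add(-101, Mul(-8, Function('C')(-5))) = Add(-101, Mul(-8, Mul(3, Pow(Add(-5, Mul(7, Pow(6, Rational(1, 2)))), -1), Add(2, -5)))) = Add(-101, Mul(-8, Mul(3, Pow(Add(-5, Mul(7, Pow(6, Rational(1, 2)))), -1), -3))) = Add(-101, Mul(-8, Mul(-9, Pow(Add(-5, Mul(7, Pow(6, Rational(1, 2)))), -1)))) = Add(-101, Mul(72, Pow(Add(-5, Mul(7, Pow(6, Rational(1, 2)))), -1)))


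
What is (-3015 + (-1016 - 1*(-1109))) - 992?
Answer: -3914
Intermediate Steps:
(-3015 + (-1016 - 1*(-1109))) - 992 = (-3015 + (-1016 + 1109)) - 992 = (-3015 + 93) - 992 = -2922 - 992 = -3914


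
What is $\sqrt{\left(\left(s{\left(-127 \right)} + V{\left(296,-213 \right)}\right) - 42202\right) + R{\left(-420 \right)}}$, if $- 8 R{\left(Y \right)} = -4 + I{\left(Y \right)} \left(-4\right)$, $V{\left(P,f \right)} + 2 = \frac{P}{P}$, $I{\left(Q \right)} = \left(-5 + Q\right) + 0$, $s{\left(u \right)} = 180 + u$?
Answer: $i \sqrt{42362} \approx 205.82 i$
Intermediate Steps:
$I{\left(Q \right)} = -5 + Q$
$V{\left(P,f \right)} = -1$ ($V{\left(P,f \right)} = -2 + \frac{P}{P} = -2 + 1 = -1$)
$R{\left(Y \right)} = -2 + \frac{Y}{2}$ ($R{\left(Y \right)} = - \frac{-4 + \left(-5 + Y\right) \left(-4\right)}{8} = - \frac{-4 - \left(-20 + 4 Y\right)}{8} = - \frac{16 - 4 Y}{8} = -2 + \frac{Y}{2}$)
$\sqrt{\left(\left(s{\left(-127 \right)} + V{\left(296,-213 \right)}\right) - 42202\right) + R{\left(-420 \right)}} = \sqrt{\left(\left(\left(180 - 127\right) - 1\right) - 42202\right) + \left(-2 + \frac{1}{2} \left(-420\right)\right)} = \sqrt{\left(\left(53 - 1\right) - 42202\right) - 212} = \sqrt{\left(52 - 42202\right) - 212} = \sqrt{-42150 - 212} = \sqrt{-42362} = i \sqrt{42362}$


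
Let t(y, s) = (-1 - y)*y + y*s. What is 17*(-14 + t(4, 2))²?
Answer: 11492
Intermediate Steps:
t(y, s) = s*y + y*(-1 - y) (t(y, s) = y*(-1 - y) + s*y = s*y + y*(-1 - y))
17*(-14 + t(4, 2))² = 17*(-14 + 4*(-1 + 2 - 1*4))² = 17*(-14 + 4*(-1 + 2 - 4))² = 17*(-14 + 4*(-3))² = 17*(-14 - 12)² = 17*(-26)² = 17*676 = 11492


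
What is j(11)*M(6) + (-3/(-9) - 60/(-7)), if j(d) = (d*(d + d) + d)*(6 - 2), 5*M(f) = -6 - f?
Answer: -254089/105 ≈ -2419.9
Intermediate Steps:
M(f) = -6/5 - f/5 (M(f) = (-6 - f)/5 = -6/5 - f/5)
j(d) = 4*d + 8*d² (j(d) = (d*(2*d) + d)*4 = (2*d² + d)*4 = (d + 2*d²)*4 = 4*d + 8*d²)
j(11)*M(6) + (-3/(-9) - 60/(-7)) = (4*11*(1 + 2*11))*(-6/5 - ⅕*6) + (-3/(-9) - 60/(-7)) = (4*11*(1 + 22))*(-6/5 - 6/5) + (-3*(-⅑) - 60*(-⅐)) = (4*11*23)*(-12/5) + (⅓ + 60/7) = 1012*(-12/5) + 187/21 = -12144/5 + 187/21 = -254089/105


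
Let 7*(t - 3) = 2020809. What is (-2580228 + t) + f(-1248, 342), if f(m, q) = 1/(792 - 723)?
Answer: -158116121/69 ≈ -2.2915e+6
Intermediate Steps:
t = 288690 (t = 3 + (⅐)*2020809 = 3 + 288687 = 288690)
f(m, q) = 1/69
(-2580228 + t) + f(-1248, 342) = (-2580228 + 288690) + 1/69 = -2291538 + 1/69 = -158116121/69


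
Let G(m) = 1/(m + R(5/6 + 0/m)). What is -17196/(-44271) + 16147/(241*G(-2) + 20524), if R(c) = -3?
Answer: 1778242823/1510806903 ≈ 1.1770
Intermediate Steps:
G(m) = 1/(-3 + m) (G(m) = 1/(m - 3) = 1/(-3 + m))
-17196/(-44271) + 16147/(241*G(-2) + 20524) = -17196/(-44271) + 16147/(241/(-3 - 2) + 20524) = -17196*(-1/44271) + 16147/(241/(-5) + 20524) = 5732/14757 + 16147/(241*(-⅕) + 20524) = 5732/14757 + 16147/(-241/5 + 20524) = 5732/14757 + 16147/(102379/5) = 5732/14757 + 16147*(5/102379) = 5732/14757 + 80735/102379 = 1778242823/1510806903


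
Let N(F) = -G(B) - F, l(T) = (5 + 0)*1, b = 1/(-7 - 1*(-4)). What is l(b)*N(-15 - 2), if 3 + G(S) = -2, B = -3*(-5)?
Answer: 110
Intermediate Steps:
B = 15
G(S) = -5 (G(S) = -3 - 2 = -5)
b = -⅓ (b = 1/(-7 + 4) = 1/(-3) = -⅓ ≈ -0.33333)
l(T) = 5 (l(T) = 5*1 = 5)
N(F) = 5 - F (N(F) = -1*(-5) - F = 5 - F)
l(b)*N(-15 - 2) = 5*(5 - (-15 - 2)) = 5*(5 - 1*(-17)) = 5*(5 + 17) = 5*22 = 110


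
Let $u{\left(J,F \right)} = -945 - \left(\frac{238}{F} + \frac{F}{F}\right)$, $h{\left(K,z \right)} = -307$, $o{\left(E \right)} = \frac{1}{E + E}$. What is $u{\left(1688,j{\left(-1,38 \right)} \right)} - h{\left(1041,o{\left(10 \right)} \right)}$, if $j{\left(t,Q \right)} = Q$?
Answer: $- \frac{12260}{19} \approx -645.26$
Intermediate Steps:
$o{\left(E \right)} = \frac{1}{2 E}$
$u{\left(J,F \right)} = -946 - \frac{238}{F}$ ($u{\left(J,F \right)} = -945 - \left(\frac{238}{F} + 1\right) = -945 - \left(1 + \frac{238}{F}\right) = -946 - \frac{238}{F}$)
$u{\left(1688,j{\left(-1,38 \right)} \right)} - h{\left(1041,o{\left(10 \right)} \right)} = \left(-946 - \frac{238}{38}\right) - -307 = \left(-946 - \frac{119}{19}\right) + 307 = - \frac{18093}{19} + 307 = - \frac{12260}{19}$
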